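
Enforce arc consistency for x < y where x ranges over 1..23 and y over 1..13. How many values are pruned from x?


For the constraint x < y, x needs a supporting value in y's domain.
x can be at most 12 (one less than y's maximum).
Valid x values from domain: 12 out of 23.
Pruned = 23 - 12 = 11.

11


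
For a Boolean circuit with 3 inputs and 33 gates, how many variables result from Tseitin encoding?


The Tseitin transformation introduces one auxiliary variable per gate.
Total variables = inputs + gates = 3 + 33 = 36.

36


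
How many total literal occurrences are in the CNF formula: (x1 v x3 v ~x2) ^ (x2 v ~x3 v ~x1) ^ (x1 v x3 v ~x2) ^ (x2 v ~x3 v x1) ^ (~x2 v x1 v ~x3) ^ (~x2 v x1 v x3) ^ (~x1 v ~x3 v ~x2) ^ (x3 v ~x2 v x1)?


Clause lengths: 3, 3, 3, 3, 3, 3, 3, 3.
Sum = 3 + 3 + 3 + 3 + 3 + 3 + 3 + 3 = 24.

24


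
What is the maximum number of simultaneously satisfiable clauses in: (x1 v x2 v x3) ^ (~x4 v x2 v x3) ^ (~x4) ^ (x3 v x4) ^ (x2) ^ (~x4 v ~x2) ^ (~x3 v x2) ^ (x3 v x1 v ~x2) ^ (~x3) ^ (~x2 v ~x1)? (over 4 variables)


Enumerate all 16 truth assignments.
For each, count how many of the 10 clauses are satisfied.
The formula is not fully satisfiable, so the maximum is below 10.
Maximum simultaneously satisfiable clauses = 9.

9


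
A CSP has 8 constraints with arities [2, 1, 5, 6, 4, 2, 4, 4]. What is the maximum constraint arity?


The arities are: 2, 1, 5, 6, 4, 2, 4, 4.
Scan for the maximum value.
Maximum arity = 6.

6


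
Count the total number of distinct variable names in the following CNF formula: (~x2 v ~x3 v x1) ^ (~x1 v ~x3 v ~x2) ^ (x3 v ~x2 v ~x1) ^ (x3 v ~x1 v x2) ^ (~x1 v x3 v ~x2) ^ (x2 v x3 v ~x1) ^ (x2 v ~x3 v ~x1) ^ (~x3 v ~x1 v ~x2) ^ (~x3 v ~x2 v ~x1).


Identify each distinct variable in the formula.
Variables found: x1, x2, x3.
Total distinct variables = 3.

3


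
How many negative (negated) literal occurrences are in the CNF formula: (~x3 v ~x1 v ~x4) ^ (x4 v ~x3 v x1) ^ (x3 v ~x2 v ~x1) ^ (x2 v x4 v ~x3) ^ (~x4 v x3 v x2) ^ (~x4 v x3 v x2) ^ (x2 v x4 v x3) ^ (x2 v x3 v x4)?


Scan each clause for negated literals.
Clause 1: 3 negative; Clause 2: 1 negative; Clause 3: 2 negative; Clause 4: 1 negative; Clause 5: 1 negative; Clause 6: 1 negative; Clause 7: 0 negative; Clause 8: 0 negative.
Total negative literal occurrences = 9.

9


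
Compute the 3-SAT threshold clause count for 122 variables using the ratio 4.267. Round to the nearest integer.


The 3-SAT phase transition occurs at approximately 4.267 clauses per variable.
m = 4.267 * 122 = 520.574.
Rounded to nearest integer: 521.

521


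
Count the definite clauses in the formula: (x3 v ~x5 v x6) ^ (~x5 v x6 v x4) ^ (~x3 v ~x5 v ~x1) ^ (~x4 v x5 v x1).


A definite clause has exactly one positive literal.
Clause 1: 2 positive -> not definite
Clause 2: 2 positive -> not definite
Clause 3: 0 positive -> not definite
Clause 4: 2 positive -> not definite
Definite clause count = 0.

0


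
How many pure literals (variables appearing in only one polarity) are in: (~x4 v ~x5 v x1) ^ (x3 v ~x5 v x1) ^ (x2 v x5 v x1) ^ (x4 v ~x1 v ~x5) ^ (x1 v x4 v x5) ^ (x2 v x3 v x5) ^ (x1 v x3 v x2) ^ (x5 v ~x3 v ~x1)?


A pure literal appears in only one polarity across all clauses.
Pure literals: x2 (positive only).
Count = 1.

1


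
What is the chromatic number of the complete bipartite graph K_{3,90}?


K_{3,90} is bipartite by definition: the two parts are independent sets, with every edge crossing between them.
Color all vertices in one part with color 1 and all vertices in the other part with color 2.
Since the graph has at least one edge, one color does not suffice.
Chromatic number = 2.

2


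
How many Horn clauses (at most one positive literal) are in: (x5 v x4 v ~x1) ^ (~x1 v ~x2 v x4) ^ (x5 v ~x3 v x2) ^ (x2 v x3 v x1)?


A Horn clause has at most one positive literal.
Clause 1: 2 positive lit(s) -> not Horn
Clause 2: 1 positive lit(s) -> Horn
Clause 3: 2 positive lit(s) -> not Horn
Clause 4: 3 positive lit(s) -> not Horn
Total Horn clauses = 1.

1


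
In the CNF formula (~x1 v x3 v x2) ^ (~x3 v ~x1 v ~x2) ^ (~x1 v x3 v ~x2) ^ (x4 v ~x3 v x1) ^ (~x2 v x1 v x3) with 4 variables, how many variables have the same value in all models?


Find all satisfying assignments: 6 model(s).
Check which variables have the same value in every model.
No variable is fixed across all models.
Backbone size = 0.

0


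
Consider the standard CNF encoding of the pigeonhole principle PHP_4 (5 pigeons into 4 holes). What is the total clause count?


The PHP encoding has two parts:
1) At-least-one-hole clauses: 5 (one per pigeon, each with 4 literals).
2) At-most-one-pigeon-per-hole clauses: 4 holes * C(5,2) = 4 * 10 = 40.
Total clauses = 5 + 40 = 45.

45


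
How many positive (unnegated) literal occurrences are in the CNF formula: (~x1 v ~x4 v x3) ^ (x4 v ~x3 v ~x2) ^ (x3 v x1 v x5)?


Scan each clause for unnegated literals.
Clause 1: 1 positive; Clause 2: 1 positive; Clause 3: 3 positive.
Total positive literal occurrences = 5.

5


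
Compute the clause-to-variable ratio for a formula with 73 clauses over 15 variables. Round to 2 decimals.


Clause-to-variable ratio = clauses / variables.
73 / 15 = 4.87.

4.87


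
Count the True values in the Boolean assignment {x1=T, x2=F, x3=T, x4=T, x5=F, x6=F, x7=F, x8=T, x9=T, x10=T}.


The weight is the number of variables assigned True.
True variables: x1, x3, x4, x8, x9, x10.
Weight = 6.

6


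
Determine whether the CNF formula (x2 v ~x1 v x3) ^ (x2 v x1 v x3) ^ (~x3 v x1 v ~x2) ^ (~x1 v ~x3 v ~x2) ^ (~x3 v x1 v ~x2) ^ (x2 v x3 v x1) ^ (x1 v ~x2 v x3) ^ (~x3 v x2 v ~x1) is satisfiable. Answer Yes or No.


Check all 8 possible truth assignments.
Number of satisfying assignments found: 2.
The formula is satisfiable.

Yes


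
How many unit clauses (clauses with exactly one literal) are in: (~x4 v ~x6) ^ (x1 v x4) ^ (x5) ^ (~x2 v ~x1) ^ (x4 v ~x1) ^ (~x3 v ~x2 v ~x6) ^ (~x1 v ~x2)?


A unit clause contains exactly one literal.
Unit clauses found: (x5).
Count = 1.

1


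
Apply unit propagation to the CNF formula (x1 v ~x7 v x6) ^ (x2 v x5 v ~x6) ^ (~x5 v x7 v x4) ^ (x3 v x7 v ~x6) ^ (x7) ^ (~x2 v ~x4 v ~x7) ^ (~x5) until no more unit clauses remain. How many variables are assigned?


Unit propagation repeatedly assigns the literal in any unit clause, then simplifies.
Assignments in order: x7 = T, x5 = F.
No further unit clauses remain.
Total variables assigned = 2.

2


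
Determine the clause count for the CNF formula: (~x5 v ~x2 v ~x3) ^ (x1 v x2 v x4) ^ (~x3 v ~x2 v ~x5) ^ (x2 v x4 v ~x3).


Each group enclosed in parentheses joined by ^ is one clause.
Counting the conjuncts: 4 clauses.

4


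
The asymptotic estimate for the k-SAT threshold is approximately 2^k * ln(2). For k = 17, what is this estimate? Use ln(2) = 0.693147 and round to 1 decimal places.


Using the asymptotic formula: threshold ~ 2^k * ln(2).
2^17 = 131072.
131072 * 0.693147 = 90852.2.

90852.2


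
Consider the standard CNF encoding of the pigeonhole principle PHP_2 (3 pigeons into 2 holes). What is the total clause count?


The PHP encoding has two parts:
1) At-least-one-hole clauses: 3 (one per pigeon, each with 2 literals).
2) At-most-one-pigeon-per-hole clauses: 2 holes * C(3,2) = 2 * 3 = 6.
Total clauses = 3 + 6 = 9.

9


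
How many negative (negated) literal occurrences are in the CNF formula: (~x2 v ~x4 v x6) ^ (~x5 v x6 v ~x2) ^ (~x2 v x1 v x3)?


Scan each clause for negated literals.
Clause 1: 2 negative; Clause 2: 2 negative; Clause 3: 1 negative.
Total negative literal occurrences = 5.

5


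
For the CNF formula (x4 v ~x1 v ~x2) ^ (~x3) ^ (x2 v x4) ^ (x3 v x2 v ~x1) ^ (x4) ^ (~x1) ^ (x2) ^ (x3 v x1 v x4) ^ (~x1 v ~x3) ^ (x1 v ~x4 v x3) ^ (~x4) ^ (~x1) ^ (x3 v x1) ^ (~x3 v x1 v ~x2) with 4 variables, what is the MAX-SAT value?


Enumerate all 16 truth assignments.
For each, count how many of the 14 clauses are satisfied.
The formula is not fully satisfiable, so the maximum is below 14.
Maximum simultaneously satisfiable clauses = 11.

11


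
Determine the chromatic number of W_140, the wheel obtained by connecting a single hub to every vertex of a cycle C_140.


W_140 consists of the cycle C_140 together with a hub vertex adjacent to every cycle vertex.
The cycle C_140 needs 2 colors (even cycle -> 2).
The hub is adjacent to every cycle vertex, so it must receive a new color distinct from all of them.
Chromatic number = 2 + 1 = 3.

3


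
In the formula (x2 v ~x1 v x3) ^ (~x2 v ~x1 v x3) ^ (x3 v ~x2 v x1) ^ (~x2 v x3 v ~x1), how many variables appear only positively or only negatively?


A pure literal appears in only one polarity across all clauses.
Pure literals: x3 (positive only).
Count = 1.

1


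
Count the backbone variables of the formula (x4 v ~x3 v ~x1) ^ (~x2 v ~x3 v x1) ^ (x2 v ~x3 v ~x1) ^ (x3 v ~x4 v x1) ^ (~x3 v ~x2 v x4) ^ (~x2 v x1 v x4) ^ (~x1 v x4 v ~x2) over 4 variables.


Find all satisfying assignments: 7 model(s).
Check which variables have the same value in every model.
No variable is fixed across all models.
Backbone size = 0.

0


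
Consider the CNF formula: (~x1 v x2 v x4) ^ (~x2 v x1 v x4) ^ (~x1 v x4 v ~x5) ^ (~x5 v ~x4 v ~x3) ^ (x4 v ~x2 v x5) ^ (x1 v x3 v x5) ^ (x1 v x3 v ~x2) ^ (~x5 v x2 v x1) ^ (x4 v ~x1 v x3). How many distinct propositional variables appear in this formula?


Identify each distinct variable in the formula.
Variables found: x1, x2, x3, x4, x5.
Total distinct variables = 5.

5


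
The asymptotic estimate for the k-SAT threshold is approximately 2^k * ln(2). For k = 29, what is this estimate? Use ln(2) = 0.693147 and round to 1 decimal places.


Using the asymptotic formula: threshold ~ 2^k * ln(2).
2^29 = 536870912.
536870912 * 0.693147 = 372130462.0.

372130462.0


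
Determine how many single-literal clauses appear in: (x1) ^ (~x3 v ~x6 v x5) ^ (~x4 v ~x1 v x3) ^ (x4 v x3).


A unit clause contains exactly one literal.
Unit clauses found: (x1).
Count = 1.

1


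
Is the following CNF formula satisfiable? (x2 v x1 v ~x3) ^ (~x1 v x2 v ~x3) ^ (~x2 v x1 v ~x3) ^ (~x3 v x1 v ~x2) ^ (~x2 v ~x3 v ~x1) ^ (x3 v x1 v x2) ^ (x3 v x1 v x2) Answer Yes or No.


Check all 8 possible truth assignments.
Number of satisfying assignments found: 3.
The formula is satisfiable.

Yes


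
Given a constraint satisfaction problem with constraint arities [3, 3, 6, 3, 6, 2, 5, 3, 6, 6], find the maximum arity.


The arities are: 3, 3, 6, 3, 6, 2, 5, 3, 6, 6.
Scan for the maximum value.
Maximum arity = 6.

6


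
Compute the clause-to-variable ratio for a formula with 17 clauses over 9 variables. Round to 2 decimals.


Clause-to-variable ratio = clauses / variables.
17 / 9 = 1.89.

1.89


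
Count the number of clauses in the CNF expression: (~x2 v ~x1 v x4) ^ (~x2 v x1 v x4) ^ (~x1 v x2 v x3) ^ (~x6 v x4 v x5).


Each group enclosed in parentheses joined by ^ is one clause.
Counting the conjuncts: 4 clauses.

4


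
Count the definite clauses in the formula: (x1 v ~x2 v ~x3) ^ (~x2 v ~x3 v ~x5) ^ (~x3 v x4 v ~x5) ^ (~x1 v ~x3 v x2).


A definite clause has exactly one positive literal.
Clause 1: 1 positive -> definite
Clause 2: 0 positive -> not definite
Clause 3: 1 positive -> definite
Clause 4: 1 positive -> definite
Definite clause count = 3.

3


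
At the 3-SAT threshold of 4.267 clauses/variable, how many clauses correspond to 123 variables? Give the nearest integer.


The 3-SAT phase transition occurs at approximately 4.267 clauses per variable.
m = 4.267 * 123 = 524.841.
Rounded to nearest integer: 525.

525


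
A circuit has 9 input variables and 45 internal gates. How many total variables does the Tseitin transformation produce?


The Tseitin transformation introduces one auxiliary variable per gate.
Total variables = inputs + gates = 9 + 45 = 54.

54


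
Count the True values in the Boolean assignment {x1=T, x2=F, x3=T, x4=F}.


The weight is the number of variables assigned True.
True variables: x1, x3.
Weight = 2.

2


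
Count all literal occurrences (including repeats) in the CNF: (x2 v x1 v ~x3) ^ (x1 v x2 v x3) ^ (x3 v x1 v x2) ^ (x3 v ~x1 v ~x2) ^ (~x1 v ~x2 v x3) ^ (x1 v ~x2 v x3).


Clause lengths: 3, 3, 3, 3, 3, 3.
Sum = 3 + 3 + 3 + 3 + 3 + 3 = 18.

18


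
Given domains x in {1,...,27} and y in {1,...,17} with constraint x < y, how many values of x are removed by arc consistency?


For the constraint x < y, x needs a supporting value in y's domain.
x can be at most 16 (one less than y's maximum).
Valid x values from domain: 16 out of 27.
Pruned = 27 - 16 = 11.

11


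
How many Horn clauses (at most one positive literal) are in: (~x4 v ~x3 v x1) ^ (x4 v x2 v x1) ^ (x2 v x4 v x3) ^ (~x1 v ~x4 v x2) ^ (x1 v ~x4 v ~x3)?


A Horn clause has at most one positive literal.
Clause 1: 1 positive lit(s) -> Horn
Clause 2: 3 positive lit(s) -> not Horn
Clause 3: 3 positive lit(s) -> not Horn
Clause 4: 1 positive lit(s) -> Horn
Clause 5: 1 positive lit(s) -> Horn
Total Horn clauses = 3.

3


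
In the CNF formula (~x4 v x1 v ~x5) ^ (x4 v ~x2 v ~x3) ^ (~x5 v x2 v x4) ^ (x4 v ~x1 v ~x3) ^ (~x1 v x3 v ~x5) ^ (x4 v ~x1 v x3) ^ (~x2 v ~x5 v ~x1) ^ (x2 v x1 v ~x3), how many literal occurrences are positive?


Scan each clause for unnegated literals.
Clause 1: 1 positive; Clause 2: 1 positive; Clause 3: 2 positive; Clause 4: 1 positive; Clause 5: 1 positive; Clause 6: 2 positive; Clause 7: 0 positive; Clause 8: 2 positive.
Total positive literal occurrences = 10.

10


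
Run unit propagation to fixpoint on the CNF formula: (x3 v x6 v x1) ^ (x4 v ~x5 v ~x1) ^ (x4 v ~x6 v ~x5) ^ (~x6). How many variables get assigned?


Unit propagation repeatedly assigns the literal in any unit clause, then simplifies.
Assignments in order: x6 = F.
No further unit clauses remain.
Total variables assigned = 1.

1


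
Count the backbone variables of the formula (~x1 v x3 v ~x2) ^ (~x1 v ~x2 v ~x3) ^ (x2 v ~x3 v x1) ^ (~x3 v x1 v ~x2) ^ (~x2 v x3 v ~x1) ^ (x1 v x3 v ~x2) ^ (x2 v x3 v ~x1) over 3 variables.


Find all satisfying assignments: 2 model(s).
Check which variables have the same value in every model.
Fixed variables: x2=F.
Backbone size = 1.

1


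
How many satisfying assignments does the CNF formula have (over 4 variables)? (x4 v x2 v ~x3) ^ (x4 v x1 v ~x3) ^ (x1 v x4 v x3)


Enumerate all 16 truth assignments over 4 variables.
Test each against every clause.
Satisfying assignments found: 11.

11


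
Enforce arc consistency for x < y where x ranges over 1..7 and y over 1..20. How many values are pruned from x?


For the constraint x < y, x needs a supporting value in y's domain.
x can be at most 19 (one less than y's maximum).
Valid x values from domain: 7 out of 7.
Pruned = 7 - 7 = 0.

0


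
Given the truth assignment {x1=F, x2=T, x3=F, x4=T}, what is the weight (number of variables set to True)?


The weight is the number of variables assigned True.
True variables: x2, x4.
Weight = 2.

2


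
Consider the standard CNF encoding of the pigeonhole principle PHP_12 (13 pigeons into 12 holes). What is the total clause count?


The PHP encoding has two parts:
1) At-least-one-hole clauses: 13 (one per pigeon, each with 12 literals).
2) At-most-one-pigeon-per-hole clauses: 12 holes * C(13,2) = 12 * 78 = 936.
Total clauses = 13 + 936 = 949.

949


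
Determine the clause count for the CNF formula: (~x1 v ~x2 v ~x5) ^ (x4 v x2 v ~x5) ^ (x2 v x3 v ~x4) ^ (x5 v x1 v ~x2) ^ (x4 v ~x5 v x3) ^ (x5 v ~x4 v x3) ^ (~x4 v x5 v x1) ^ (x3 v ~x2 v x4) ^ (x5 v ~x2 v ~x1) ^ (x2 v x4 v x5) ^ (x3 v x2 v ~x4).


Each group enclosed in parentheses joined by ^ is one clause.
Counting the conjuncts: 11 clauses.

11


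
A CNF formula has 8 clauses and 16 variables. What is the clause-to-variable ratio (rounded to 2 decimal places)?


Clause-to-variable ratio = clauses / variables.
8 / 16 = 0.5.

0.5


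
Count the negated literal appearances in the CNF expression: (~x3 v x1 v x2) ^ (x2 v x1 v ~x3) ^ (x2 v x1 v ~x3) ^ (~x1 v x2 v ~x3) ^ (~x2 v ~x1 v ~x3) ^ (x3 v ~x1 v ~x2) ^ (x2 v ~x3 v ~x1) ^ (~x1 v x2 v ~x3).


Scan each clause for negated literals.
Clause 1: 1 negative; Clause 2: 1 negative; Clause 3: 1 negative; Clause 4: 2 negative; Clause 5: 3 negative; Clause 6: 2 negative; Clause 7: 2 negative; Clause 8: 2 negative.
Total negative literal occurrences = 14.

14


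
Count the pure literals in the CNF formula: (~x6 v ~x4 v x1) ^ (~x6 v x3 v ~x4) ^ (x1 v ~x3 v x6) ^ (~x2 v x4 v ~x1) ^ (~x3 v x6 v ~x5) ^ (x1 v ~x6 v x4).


A pure literal appears in only one polarity across all clauses.
Pure literals: x2 (negative only), x5 (negative only).
Count = 2.

2


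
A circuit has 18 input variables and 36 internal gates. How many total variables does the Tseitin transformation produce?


The Tseitin transformation introduces one auxiliary variable per gate.
Total variables = inputs + gates = 18 + 36 = 54.

54


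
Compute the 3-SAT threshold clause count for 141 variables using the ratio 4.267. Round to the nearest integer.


The 3-SAT phase transition occurs at approximately 4.267 clauses per variable.
m = 4.267 * 141 = 601.647.
Rounded to nearest integer: 602.

602


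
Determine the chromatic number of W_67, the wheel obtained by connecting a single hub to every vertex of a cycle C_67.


W_67 consists of the cycle C_67 together with a hub vertex adjacent to every cycle vertex.
The cycle C_67 needs 3 colors (odd cycle -> 3).
The hub is adjacent to every cycle vertex, so it must receive a new color distinct from all of them.
Chromatic number = 3 + 1 = 4.

4


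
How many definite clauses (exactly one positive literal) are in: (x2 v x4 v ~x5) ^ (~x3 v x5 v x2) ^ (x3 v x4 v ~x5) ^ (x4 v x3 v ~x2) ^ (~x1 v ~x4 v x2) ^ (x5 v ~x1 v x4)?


A definite clause has exactly one positive literal.
Clause 1: 2 positive -> not definite
Clause 2: 2 positive -> not definite
Clause 3: 2 positive -> not definite
Clause 4: 2 positive -> not definite
Clause 5: 1 positive -> definite
Clause 6: 2 positive -> not definite
Definite clause count = 1.

1


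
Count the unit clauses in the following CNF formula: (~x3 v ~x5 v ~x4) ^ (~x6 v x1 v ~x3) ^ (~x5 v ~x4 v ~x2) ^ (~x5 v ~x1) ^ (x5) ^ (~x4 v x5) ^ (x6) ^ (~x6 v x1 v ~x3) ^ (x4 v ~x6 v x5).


A unit clause contains exactly one literal.
Unit clauses found: (x5), (x6).
Count = 2.

2


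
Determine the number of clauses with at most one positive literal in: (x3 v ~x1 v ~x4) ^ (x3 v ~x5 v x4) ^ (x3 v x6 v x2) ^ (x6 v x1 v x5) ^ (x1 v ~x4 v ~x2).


A Horn clause has at most one positive literal.
Clause 1: 1 positive lit(s) -> Horn
Clause 2: 2 positive lit(s) -> not Horn
Clause 3: 3 positive lit(s) -> not Horn
Clause 4: 3 positive lit(s) -> not Horn
Clause 5: 1 positive lit(s) -> Horn
Total Horn clauses = 2.

2


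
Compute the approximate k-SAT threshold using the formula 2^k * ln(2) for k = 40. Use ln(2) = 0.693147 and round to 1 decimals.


Using the asymptotic formula: threshold ~ 2^k * ln(2).
2^40 = 1099511627776.
1099511627776 * 0.693147 = 762123186258.1.

762123186258.1


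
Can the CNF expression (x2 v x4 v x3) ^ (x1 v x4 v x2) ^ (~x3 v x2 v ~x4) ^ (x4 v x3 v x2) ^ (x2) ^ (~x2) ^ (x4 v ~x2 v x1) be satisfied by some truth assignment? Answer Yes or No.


Check all 16 possible truth assignments.
Number of satisfying assignments found: 0.
The formula is unsatisfiable.

No


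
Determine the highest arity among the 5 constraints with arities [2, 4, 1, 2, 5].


The arities are: 2, 4, 1, 2, 5.
Scan for the maximum value.
Maximum arity = 5.

5


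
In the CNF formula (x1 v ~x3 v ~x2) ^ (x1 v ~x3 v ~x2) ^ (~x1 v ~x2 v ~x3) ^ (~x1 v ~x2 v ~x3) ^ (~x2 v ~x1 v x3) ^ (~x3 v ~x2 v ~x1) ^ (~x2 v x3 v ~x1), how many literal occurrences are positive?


Scan each clause for unnegated literals.
Clause 1: 1 positive; Clause 2: 1 positive; Clause 3: 0 positive; Clause 4: 0 positive; Clause 5: 1 positive; Clause 6: 0 positive; Clause 7: 1 positive.
Total positive literal occurrences = 4.

4


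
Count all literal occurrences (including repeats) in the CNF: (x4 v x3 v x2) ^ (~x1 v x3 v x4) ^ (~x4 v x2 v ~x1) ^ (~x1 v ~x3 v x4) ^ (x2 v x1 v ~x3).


Clause lengths: 3, 3, 3, 3, 3.
Sum = 3 + 3 + 3 + 3 + 3 = 15.

15


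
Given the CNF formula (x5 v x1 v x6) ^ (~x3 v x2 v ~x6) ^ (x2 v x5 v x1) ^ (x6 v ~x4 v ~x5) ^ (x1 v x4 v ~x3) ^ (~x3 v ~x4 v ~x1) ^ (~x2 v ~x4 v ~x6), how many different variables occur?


Identify each distinct variable in the formula.
Variables found: x1, x2, x3, x4, x5, x6.
Total distinct variables = 6.

6


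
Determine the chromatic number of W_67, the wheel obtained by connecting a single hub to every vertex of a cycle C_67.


W_67 consists of the cycle C_67 together with a hub vertex adjacent to every cycle vertex.
The cycle C_67 needs 3 colors (odd cycle -> 3).
The hub is adjacent to every cycle vertex, so it must receive a new color distinct from all of them.
Chromatic number = 3 + 1 = 4.

4


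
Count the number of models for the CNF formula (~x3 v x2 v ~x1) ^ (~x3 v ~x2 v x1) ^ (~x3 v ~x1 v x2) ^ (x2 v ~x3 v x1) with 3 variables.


Enumerate all 8 truth assignments over 3 variables.
Test each against every clause.
Satisfying assignments found: 5.

5


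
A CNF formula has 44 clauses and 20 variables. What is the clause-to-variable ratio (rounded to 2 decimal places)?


Clause-to-variable ratio = clauses / variables.
44 / 20 = 2.2.

2.2


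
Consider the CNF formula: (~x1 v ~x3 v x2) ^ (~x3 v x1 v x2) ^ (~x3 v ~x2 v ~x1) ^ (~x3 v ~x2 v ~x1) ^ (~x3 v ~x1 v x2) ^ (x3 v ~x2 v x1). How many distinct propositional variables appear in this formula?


Identify each distinct variable in the formula.
Variables found: x1, x2, x3.
Total distinct variables = 3.

3


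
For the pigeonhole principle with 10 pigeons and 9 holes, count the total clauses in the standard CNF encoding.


The PHP encoding has two parts:
1) At-least-one-hole clauses: 10 (one per pigeon, each with 9 literals).
2) At-most-one-pigeon-per-hole clauses: 9 holes * C(10,2) = 9 * 45 = 405.
Total clauses = 10 + 405 = 415.

415


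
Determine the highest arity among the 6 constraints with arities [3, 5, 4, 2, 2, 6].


The arities are: 3, 5, 4, 2, 2, 6.
Scan for the maximum value.
Maximum arity = 6.

6


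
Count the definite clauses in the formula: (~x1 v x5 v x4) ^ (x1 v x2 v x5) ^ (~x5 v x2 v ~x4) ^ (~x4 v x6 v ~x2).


A definite clause has exactly one positive literal.
Clause 1: 2 positive -> not definite
Clause 2: 3 positive -> not definite
Clause 3: 1 positive -> definite
Clause 4: 1 positive -> definite
Definite clause count = 2.

2


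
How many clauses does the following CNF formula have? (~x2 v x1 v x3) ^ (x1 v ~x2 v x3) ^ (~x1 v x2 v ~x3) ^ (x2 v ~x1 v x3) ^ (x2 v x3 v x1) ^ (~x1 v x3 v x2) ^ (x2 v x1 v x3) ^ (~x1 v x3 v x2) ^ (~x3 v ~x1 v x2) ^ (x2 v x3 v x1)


Each group enclosed in parentheses joined by ^ is one clause.
Counting the conjuncts: 10 clauses.

10


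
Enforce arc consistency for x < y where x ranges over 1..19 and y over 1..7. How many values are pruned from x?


For the constraint x < y, x needs a supporting value in y's domain.
x can be at most 6 (one less than y's maximum).
Valid x values from domain: 6 out of 19.
Pruned = 19 - 6 = 13.

13


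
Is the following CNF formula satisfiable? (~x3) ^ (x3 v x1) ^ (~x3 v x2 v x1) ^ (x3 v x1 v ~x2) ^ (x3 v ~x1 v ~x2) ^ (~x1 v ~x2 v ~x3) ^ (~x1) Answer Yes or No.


Check all 8 possible truth assignments.
Number of satisfying assignments found: 0.
The formula is unsatisfiable.

No


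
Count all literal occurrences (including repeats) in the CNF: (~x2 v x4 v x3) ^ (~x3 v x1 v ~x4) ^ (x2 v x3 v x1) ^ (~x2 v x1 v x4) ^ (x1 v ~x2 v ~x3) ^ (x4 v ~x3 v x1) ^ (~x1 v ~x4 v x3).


Clause lengths: 3, 3, 3, 3, 3, 3, 3.
Sum = 3 + 3 + 3 + 3 + 3 + 3 + 3 = 21.

21


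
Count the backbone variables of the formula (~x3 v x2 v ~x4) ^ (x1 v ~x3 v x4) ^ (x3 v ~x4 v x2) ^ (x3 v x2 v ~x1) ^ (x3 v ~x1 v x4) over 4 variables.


Find all satisfying assignments: 8 model(s).
Check which variables have the same value in every model.
No variable is fixed across all models.
Backbone size = 0.

0


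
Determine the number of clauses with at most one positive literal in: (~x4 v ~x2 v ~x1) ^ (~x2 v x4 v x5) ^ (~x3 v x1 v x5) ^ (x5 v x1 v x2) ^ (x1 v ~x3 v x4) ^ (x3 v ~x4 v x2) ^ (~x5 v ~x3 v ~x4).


A Horn clause has at most one positive literal.
Clause 1: 0 positive lit(s) -> Horn
Clause 2: 2 positive lit(s) -> not Horn
Clause 3: 2 positive lit(s) -> not Horn
Clause 4: 3 positive lit(s) -> not Horn
Clause 5: 2 positive lit(s) -> not Horn
Clause 6: 2 positive lit(s) -> not Horn
Clause 7: 0 positive lit(s) -> Horn
Total Horn clauses = 2.

2


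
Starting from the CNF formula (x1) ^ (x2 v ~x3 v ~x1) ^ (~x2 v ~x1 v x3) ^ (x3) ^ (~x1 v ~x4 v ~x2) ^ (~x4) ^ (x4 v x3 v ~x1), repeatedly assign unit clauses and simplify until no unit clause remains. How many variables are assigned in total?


Unit propagation repeatedly assigns the literal in any unit clause, then simplifies.
Assignments in order: x1 = T, x3 = T, x2 = T, x4 = F.
No further unit clauses remain.
Total variables assigned = 4.

4


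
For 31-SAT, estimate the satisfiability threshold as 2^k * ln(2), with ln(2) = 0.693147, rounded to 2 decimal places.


Using the asymptotic formula: threshold ~ 2^k * ln(2).
2^31 = 2147483648.
2147483648 * 0.693147 = 1488521848.16.

1488521848.16


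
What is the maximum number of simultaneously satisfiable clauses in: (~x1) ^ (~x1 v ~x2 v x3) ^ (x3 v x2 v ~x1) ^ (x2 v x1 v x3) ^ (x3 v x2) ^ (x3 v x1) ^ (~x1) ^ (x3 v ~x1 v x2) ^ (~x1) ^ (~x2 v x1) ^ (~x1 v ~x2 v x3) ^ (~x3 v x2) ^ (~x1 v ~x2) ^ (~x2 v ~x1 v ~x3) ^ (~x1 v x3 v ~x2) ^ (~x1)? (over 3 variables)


Enumerate all 8 truth assignments.
For each, count how many of the 16 clauses are satisfied.
The formula is not fully satisfiable, so the maximum is below 16.
Maximum simultaneously satisfiable clauses = 15.

15


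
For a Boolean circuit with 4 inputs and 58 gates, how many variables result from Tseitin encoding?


The Tseitin transformation introduces one auxiliary variable per gate.
Total variables = inputs + gates = 4 + 58 = 62.

62


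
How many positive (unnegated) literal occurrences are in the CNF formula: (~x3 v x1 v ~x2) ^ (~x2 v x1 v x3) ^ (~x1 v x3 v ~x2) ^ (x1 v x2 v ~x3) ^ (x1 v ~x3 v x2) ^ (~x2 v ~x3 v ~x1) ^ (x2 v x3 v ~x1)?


Scan each clause for unnegated literals.
Clause 1: 1 positive; Clause 2: 2 positive; Clause 3: 1 positive; Clause 4: 2 positive; Clause 5: 2 positive; Clause 6: 0 positive; Clause 7: 2 positive.
Total positive literal occurrences = 10.

10


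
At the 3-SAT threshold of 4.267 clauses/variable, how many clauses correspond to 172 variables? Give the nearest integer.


The 3-SAT phase transition occurs at approximately 4.267 clauses per variable.
m = 4.267 * 172 = 733.924.
Rounded to nearest integer: 734.

734


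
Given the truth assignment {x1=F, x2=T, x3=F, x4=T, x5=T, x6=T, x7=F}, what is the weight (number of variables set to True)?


The weight is the number of variables assigned True.
True variables: x2, x4, x5, x6.
Weight = 4.

4


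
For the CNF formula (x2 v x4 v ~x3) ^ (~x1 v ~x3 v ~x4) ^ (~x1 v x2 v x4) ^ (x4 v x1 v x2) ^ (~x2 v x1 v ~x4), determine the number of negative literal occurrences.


Scan each clause for negated literals.
Clause 1: 1 negative; Clause 2: 3 negative; Clause 3: 1 negative; Clause 4: 0 negative; Clause 5: 2 negative.
Total negative literal occurrences = 7.

7


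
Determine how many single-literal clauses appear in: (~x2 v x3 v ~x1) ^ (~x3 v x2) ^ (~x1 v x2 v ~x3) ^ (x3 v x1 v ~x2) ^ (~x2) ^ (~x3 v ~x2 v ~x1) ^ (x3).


A unit clause contains exactly one literal.
Unit clauses found: (~x2), (x3).
Count = 2.

2


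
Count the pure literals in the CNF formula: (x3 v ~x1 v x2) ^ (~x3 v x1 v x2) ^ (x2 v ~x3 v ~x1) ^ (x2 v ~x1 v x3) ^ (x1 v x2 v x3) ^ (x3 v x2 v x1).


A pure literal appears in only one polarity across all clauses.
Pure literals: x2 (positive only).
Count = 1.

1


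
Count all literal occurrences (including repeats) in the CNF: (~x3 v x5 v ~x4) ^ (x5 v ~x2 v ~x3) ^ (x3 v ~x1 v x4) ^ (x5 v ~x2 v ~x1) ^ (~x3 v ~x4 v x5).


Clause lengths: 3, 3, 3, 3, 3.
Sum = 3 + 3 + 3 + 3 + 3 = 15.

15


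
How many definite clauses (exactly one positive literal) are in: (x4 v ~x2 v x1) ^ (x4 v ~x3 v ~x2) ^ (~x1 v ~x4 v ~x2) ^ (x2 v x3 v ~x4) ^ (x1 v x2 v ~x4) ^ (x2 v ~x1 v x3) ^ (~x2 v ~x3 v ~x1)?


A definite clause has exactly one positive literal.
Clause 1: 2 positive -> not definite
Clause 2: 1 positive -> definite
Clause 3: 0 positive -> not definite
Clause 4: 2 positive -> not definite
Clause 5: 2 positive -> not definite
Clause 6: 2 positive -> not definite
Clause 7: 0 positive -> not definite
Definite clause count = 1.

1


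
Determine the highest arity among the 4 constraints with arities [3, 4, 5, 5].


The arities are: 3, 4, 5, 5.
Scan for the maximum value.
Maximum arity = 5.

5


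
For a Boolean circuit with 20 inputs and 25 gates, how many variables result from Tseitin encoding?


The Tseitin transformation introduces one auxiliary variable per gate.
Total variables = inputs + gates = 20 + 25 = 45.

45


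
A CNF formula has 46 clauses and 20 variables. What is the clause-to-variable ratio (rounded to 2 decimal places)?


Clause-to-variable ratio = clauses / variables.
46 / 20 = 2.3.

2.3


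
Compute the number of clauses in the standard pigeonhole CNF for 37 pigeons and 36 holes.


The PHP encoding has two parts:
1) At-least-one-hole clauses: 37 (one per pigeon, each with 36 literals).
2) At-most-one-pigeon-per-hole clauses: 36 holes * C(37,2) = 36 * 666 = 23976.
Total clauses = 37 + 23976 = 24013.

24013


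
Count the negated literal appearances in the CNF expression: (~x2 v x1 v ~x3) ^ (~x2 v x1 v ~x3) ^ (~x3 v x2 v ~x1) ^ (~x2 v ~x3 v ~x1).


Scan each clause for negated literals.
Clause 1: 2 negative; Clause 2: 2 negative; Clause 3: 2 negative; Clause 4: 3 negative.
Total negative literal occurrences = 9.

9


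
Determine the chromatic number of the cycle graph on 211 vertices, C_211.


An odd cycle cannot be 2-colored: alternating two colors around the cycle returns to the start with a conflict.
Since 211 is odd, three colors are required (and three suffice).
Chromatic number = 3.

3


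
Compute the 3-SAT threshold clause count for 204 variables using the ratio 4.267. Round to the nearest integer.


The 3-SAT phase transition occurs at approximately 4.267 clauses per variable.
m = 4.267 * 204 = 870.468.
Rounded to nearest integer: 870.

870


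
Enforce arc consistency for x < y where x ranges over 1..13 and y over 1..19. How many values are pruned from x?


For the constraint x < y, x needs a supporting value in y's domain.
x can be at most 18 (one less than y's maximum).
Valid x values from domain: 13 out of 13.
Pruned = 13 - 13 = 0.

0


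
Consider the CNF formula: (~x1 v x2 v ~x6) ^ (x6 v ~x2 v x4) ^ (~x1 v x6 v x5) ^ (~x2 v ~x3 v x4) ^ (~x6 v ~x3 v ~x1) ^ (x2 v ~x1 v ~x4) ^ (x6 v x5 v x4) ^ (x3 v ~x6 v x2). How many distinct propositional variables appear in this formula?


Identify each distinct variable in the formula.
Variables found: x1, x2, x3, x4, x5, x6.
Total distinct variables = 6.

6


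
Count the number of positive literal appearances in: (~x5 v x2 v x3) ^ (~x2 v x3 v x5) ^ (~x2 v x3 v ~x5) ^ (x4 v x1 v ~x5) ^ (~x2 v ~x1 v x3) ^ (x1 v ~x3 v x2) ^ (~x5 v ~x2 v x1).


Scan each clause for unnegated literals.
Clause 1: 2 positive; Clause 2: 2 positive; Clause 3: 1 positive; Clause 4: 2 positive; Clause 5: 1 positive; Clause 6: 2 positive; Clause 7: 1 positive.
Total positive literal occurrences = 11.

11


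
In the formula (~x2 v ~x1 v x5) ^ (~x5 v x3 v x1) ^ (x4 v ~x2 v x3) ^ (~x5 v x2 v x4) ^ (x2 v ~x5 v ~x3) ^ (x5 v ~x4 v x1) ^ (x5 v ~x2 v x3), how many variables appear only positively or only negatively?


A pure literal appears in only one polarity across all clauses.
No pure literals found.
Count = 0.

0


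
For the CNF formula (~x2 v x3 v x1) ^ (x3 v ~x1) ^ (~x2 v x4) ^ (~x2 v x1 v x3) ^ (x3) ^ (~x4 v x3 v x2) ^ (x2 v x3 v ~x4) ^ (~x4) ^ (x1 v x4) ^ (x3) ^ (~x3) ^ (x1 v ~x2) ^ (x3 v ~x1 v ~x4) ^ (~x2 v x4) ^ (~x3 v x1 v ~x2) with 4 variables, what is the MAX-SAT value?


Enumerate all 16 truth assignments.
For each, count how many of the 15 clauses are satisfied.
The formula is not fully satisfiable, so the maximum is below 15.
Maximum simultaneously satisfiable clauses = 14.

14


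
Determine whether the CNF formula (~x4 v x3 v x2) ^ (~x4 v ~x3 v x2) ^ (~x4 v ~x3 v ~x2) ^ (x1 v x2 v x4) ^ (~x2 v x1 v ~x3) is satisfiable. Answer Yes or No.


Check all 16 possible truth assignments.
Number of satisfying assignments found: 7.
The formula is satisfiable.

Yes


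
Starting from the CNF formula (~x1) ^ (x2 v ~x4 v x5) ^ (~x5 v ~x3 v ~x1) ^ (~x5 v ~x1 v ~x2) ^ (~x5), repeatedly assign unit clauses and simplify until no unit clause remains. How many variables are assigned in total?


Unit propagation repeatedly assigns the literal in any unit clause, then simplifies.
Assignments in order: x1 = F, x5 = F.
No further unit clauses remain.
Total variables assigned = 2.

2


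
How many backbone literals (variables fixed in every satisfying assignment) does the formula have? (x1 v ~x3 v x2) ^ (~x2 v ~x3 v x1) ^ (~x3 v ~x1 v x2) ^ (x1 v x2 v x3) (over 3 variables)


Find all satisfying assignments: 4 model(s).
Check which variables have the same value in every model.
No variable is fixed across all models.
Backbone size = 0.

0


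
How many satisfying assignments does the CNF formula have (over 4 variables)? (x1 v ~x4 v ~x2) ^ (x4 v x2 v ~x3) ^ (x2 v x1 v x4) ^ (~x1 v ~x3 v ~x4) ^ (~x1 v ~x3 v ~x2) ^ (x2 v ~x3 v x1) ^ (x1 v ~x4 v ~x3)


Enumerate all 16 truth assignments over 4 variables.
Test each against every clause.
Satisfying assignments found: 7.

7


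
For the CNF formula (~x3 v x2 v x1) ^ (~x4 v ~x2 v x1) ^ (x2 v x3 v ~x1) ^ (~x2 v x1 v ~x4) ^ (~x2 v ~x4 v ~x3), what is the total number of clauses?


Each group enclosed in parentheses joined by ^ is one clause.
Counting the conjuncts: 5 clauses.

5


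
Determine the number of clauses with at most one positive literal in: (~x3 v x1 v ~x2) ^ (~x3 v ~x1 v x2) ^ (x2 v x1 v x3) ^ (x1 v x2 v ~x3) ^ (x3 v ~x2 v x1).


A Horn clause has at most one positive literal.
Clause 1: 1 positive lit(s) -> Horn
Clause 2: 1 positive lit(s) -> Horn
Clause 3: 3 positive lit(s) -> not Horn
Clause 4: 2 positive lit(s) -> not Horn
Clause 5: 2 positive lit(s) -> not Horn
Total Horn clauses = 2.

2


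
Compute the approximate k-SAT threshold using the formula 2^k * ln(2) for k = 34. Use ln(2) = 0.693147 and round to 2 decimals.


Using the asymptotic formula: threshold ~ 2^k * ln(2).
2^34 = 17179869184.
17179869184 * 0.693147 = 11908174785.28.

11908174785.28


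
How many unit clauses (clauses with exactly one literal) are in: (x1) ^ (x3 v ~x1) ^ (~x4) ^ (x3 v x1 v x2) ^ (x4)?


A unit clause contains exactly one literal.
Unit clauses found: (x1), (~x4), (x4).
Count = 3.

3


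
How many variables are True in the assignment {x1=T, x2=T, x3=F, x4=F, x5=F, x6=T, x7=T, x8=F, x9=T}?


The weight is the number of variables assigned True.
True variables: x1, x2, x6, x7, x9.
Weight = 5.

5


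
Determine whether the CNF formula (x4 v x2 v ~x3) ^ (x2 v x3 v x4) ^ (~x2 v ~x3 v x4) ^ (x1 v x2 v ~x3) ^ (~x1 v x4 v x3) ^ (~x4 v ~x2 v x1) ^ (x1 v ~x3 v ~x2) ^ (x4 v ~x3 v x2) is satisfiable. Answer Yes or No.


Check all 16 possible truth assignments.
Number of satisfying assignments found: 6.
The formula is satisfiable.

Yes


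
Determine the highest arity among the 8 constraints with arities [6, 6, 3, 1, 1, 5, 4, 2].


The arities are: 6, 6, 3, 1, 1, 5, 4, 2.
Scan for the maximum value.
Maximum arity = 6.

6


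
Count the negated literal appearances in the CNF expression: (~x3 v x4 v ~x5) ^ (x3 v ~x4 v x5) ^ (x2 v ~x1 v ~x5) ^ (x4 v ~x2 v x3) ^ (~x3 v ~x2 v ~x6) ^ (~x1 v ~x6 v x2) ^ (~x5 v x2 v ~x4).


Scan each clause for negated literals.
Clause 1: 2 negative; Clause 2: 1 negative; Clause 3: 2 negative; Clause 4: 1 negative; Clause 5: 3 negative; Clause 6: 2 negative; Clause 7: 2 negative.
Total negative literal occurrences = 13.

13


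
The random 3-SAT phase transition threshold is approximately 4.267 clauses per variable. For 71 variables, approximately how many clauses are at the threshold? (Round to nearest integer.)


The 3-SAT phase transition occurs at approximately 4.267 clauses per variable.
m = 4.267 * 71 = 302.957.
Rounded to nearest integer: 303.

303


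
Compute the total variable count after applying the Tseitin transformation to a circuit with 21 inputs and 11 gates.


The Tseitin transformation introduces one auxiliary variable per gate.
Total variables = inputs + gates = 21 + 11 = 32.

32


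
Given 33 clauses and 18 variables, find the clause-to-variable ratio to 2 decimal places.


Clause-to-variable ratio = clauses / variables.
33 / 18 = 1.83.

1.83


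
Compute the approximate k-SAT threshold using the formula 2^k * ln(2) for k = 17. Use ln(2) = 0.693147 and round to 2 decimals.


Using the asymptotic formula: threshold ~ 2^k * ln(2).
2^17 = 131072.
131072 * 0.693147 = 90852.16.

90852.16


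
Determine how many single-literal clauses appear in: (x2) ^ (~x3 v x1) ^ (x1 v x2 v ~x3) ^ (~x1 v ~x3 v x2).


A unit clause contains exactly one literal.
Unit clauses found: (x2).
Count = 1.

1


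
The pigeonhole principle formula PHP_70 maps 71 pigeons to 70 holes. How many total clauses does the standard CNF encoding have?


The PHP encoding has two parts:
1) At-least-one-hole clauses: 71 (one per pigeon, each with 70 literals).
2) At-most-one-pigeon-per-hole clauses: 70 holes * C(71,2) = 70 * 2485 = 173950.
Total clauses = 71 + 173950 = 174021.

174021


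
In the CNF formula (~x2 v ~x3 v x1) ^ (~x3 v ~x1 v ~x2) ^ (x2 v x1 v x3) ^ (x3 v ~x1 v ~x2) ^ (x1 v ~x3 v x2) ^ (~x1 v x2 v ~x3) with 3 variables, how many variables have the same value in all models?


Find all satisfying assignments: 2 model(s).
Check which variables have the same value in every model.
Fixed variables: x3=F.
Backbone size = 1.

1


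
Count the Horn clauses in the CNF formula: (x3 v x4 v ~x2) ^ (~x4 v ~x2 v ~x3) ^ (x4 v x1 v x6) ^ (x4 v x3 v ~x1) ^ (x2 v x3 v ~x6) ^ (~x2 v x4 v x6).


A Horn clause has at most one positive literal.
Clause 1: 2 positive lit(s) -> not Horn
Clause 2: 0 positive lit(s) -> Horn
Clause 3: 3 positive lit(s) -> not Horn
Clause 4: 2 positive lit(s) -> not Horn
Clause 5: 2 positive lit(s) -> not Horn
Clause 6: 2 positive lit(s) -> not Horn
Total Horn clauses = 1.

1


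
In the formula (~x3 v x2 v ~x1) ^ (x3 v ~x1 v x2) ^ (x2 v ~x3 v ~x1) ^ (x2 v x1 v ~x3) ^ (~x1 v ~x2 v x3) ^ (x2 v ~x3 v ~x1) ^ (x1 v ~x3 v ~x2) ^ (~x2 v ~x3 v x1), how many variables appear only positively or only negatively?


A pure literal appears in only one polarity across all clauses.
No pure literals found.
Count = 0.

0


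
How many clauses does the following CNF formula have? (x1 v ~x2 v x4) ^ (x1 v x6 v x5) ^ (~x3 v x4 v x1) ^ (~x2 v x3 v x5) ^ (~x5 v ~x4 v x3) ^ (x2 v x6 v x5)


Each group enclosed in parentheses joined by ^ is one clause.
Counting the conjuncts: 6 clauses.

6


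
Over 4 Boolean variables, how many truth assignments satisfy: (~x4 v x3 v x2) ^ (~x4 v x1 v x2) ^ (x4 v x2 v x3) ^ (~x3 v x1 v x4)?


Enumerate all 16 truth assignments over 4 variables.
Test each against every clause.
Satisfying assignments found: 9.

9


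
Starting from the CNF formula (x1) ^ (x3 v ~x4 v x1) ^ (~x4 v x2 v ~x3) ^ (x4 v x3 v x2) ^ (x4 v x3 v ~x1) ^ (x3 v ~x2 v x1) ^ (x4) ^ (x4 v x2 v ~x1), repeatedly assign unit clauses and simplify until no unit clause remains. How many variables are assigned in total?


Unit propagation repeatedly assigns the literal in any unit clause, then simplifies.
Assignments in order: x1 = T, x4 = T.
No further unit clauses remain.
Total variables assigned = 2.

2
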